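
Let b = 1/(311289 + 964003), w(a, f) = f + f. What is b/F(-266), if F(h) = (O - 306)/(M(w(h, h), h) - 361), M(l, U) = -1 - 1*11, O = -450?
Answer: 373/964120752 ≈ 3.8688e-7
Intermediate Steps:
w(a, f) = 2*f
M(l, U) = -12 (M(l, U) = -1 - 11 = -12)
F(h) = 756/373 (F(h) = (-450 - 306)/(-12 - 361) = -756/(-373) = -756*(-1/373) = 756/373)
b = 1/1275292 ≈ 7.8413e-7
b/F(-266) = 1/(1275292*(756/373)) = (1/1275292)*(373/756) = 373/964120752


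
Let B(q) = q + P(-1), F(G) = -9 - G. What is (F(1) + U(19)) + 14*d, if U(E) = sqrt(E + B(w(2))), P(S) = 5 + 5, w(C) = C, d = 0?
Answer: -10 + sqrt(31) ≈ -4.4322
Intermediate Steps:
P(S) = 10
B(q) = 10 + q (B(q) = q + 10 = 10 + q)
U(E) = sqrt(12 + E) (U(E) = sqrt(E + (10 + 2)) = sqrt(E + 12) = sqrt(12 + E))
(F(1) + U(19)) + 14*d = ((-9 - 1*1) + sqrt(12 + 19)) + 14*0 = ((-9 - 1) + sqrt(31)) + 0 = (-10 + sqrt(31)) + 0 = -10 + sqrt(31)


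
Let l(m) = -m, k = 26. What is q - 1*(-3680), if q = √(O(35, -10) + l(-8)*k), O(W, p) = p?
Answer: 3680 + 3*√22 ≈ 3694.1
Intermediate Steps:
q = 3*√22 (q = √(-10 - 1*(-8)*26) = √(-10 + 8*26) = √(-10 + 208) = √198 = 3*√22 ≈ 14.071)
q - 1*(-3680) = 3*√22 - 1*(-3680) = 3*√22 + 3680 = 3680 + 3*√22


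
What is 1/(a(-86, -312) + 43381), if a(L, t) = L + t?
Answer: 1/42983 ≈ 2.3265e-5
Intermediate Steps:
1/(a(-86, -312) + 43381) = 1/((-86 - 312) + 43381) = 1/(-398 + 43381) = 1/42983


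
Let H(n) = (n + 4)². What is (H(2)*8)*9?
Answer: 2592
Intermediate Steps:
H(n) = (4 + n)²
(H(2)*8)*9 = ((4 + 2)²*8)*9 = (6²*8)*9 = (36*8)*9 = 288*9 = 2592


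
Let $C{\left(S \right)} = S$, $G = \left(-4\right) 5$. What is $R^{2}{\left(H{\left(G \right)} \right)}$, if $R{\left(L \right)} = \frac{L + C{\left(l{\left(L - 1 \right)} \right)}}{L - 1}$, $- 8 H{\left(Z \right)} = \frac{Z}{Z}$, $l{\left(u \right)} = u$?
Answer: $\frac{100}{81} \approx 1.2346$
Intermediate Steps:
$G = -20$
$H{\left(Z \right)} = - \frac{1}{8}$ ($H{\left(Z \right)} = - \frac{Z \frac{1}{Z}}{8} = \left(- \frac{1}{8}\right) 1 = - \frac{1}{8}$)
$R{\left(L \right)} = \frac{-1 + 2 L}{-1 + L}$ ($R{\left(L \right)} = \frac{L + \left(L - 1\right)}{L - 1} = \frac{L + \left(-1 + L\right)}{-1 + L} = \frac{-1 + 2 L}{-1 + L}$)
$R^{2}{\left(H{\left(G \right)} \right)} = \left(\frac{-1 + 2 \left(- \frac{1}{8}\right)}{-1 - \frac{1}{8}}\right)^{2} = \left(\frac{-1 - \frac{1}{4}}{- \frac{9}{8}}\right)^{2} = \left(\left(- \frac{8}{9}\right) \left(- \frac{5}{4}\right)\right)^{2} = \left(\frac{10}{9}\right)^{2} = \frac{100}{81}$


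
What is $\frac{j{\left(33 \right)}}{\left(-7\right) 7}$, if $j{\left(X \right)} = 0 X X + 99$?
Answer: $- \frac{99}{49} \approx -2.0204$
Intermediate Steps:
$j{\left(X \right)} = 99$ ($j{\left(X \right)} = 0 X + 99 = 0 + 99 = 99$)
$\frac{j{\left(33 \right)}}{\left(-7\right) 7} = \frac{99}{\left(-7\right) 7} = \frac{99}{-49} = 99 \left(- \frac{1}{49}\right) = - \frac{99}{49}$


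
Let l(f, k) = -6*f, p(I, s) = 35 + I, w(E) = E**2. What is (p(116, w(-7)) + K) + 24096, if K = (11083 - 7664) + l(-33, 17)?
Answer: 27864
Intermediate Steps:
K = 3617 (K = (11083 - 7664) - 6*(-33) = 3419 + 198 = 3617)
(p(116, w(-7)) + K) + 24096 = ((35 + 116) + 3617) + 24096 = (151 + 3617) + 24096 = 3768 + 24096 = 27864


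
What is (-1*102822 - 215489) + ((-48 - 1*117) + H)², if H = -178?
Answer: -200662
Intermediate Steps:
(-1*102822 - 215489) + ((-48 - 1*117) + H)² = (-1*102822 - 215489) + ((-48 - 1*117) - 178)² = (-102822 - 215489) + ((-48 - 117) - 178)² = -318311 + (-165 - 178)² = -318311 + (-343)² = -318311 + 117649 = -200662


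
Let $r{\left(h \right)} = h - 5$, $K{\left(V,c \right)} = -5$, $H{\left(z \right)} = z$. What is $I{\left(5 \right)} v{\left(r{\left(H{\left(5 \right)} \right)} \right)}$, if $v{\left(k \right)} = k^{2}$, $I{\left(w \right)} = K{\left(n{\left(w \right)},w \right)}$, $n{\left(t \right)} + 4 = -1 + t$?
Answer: $0$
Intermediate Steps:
$n{\left(t \right)} = -5 + t$ ($n{\left(t \right)} = -4 + \left(-1 + t\right) = -5 + t$)
$I{\left(w \right)} = -5$
$r{\left(h \right)} = -5 + h$
$I{\left(5 \right)} v{\left(r{\left(H{\left(5 \right)} \right)} \right)} = - 5 \left(-5 + 5\right)^{2} = - 5 \cdot 0^{2} = \left(-5\right) 0 = 0$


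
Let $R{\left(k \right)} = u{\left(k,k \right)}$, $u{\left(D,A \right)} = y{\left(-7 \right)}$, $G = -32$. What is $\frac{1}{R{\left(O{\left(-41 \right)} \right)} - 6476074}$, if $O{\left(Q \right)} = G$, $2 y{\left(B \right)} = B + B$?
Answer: $- \frac{1}{6476081} \approx -1.5441 \cdot 10^{-7}$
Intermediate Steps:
$y{\left(B \right)} = B$ ($y{\left(B \right)} = \frac{B + B}{2} = \frac{2 B}{2} = B$)
$O{\left(Q \right)} = -32$
$u{\left(D,A \right)} = -7$
$R{\left(k \right)} = -7$
$\frac{1}{R{\left(O{\left(-41 \right)} \right)} - 6476074} = \frac{1}{-7 - 6476074} = \frac{1}{-6476081} = - \frac{1}{6476081}$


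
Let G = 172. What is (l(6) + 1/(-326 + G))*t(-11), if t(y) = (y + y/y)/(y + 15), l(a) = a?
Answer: -4615/308 ≈ -14.984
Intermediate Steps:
t(y) = (1 + y)/(15 + y) (t(y) = (y + 1)/(15 + y) = (1 + y)/(15 + y))
(l(6) + 1/(-326 + G))*t(-11) = (6 + 1/(-326 + 172))*((1 - 11)/(15 - 11)) = (6 + 1/(-154))*(-10/4) = (6 - 1/154)*((¼)*(-10)) = (923/154)*(-5/2) = -4615/308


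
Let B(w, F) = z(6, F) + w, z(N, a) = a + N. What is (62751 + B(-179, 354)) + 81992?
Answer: 144924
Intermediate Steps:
z(N, a) = N + a
B(w, F) = 6 + F + w (B(w, F) = (6 + F) + w = 6 + F + w)
(62751 + B(-179, 354)) + 81992 = (62751 + (6 + 354 - 179)) + 81992 = (62751 + 181) + 81992 = 62932 + 81992 = 144924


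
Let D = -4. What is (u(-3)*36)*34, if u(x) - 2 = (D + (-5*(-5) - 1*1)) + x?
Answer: 23256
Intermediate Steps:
u(x) = 22 + x (u(x) = 2 + ((-4 + (-5*(-5) - 1*1)) + x) = 2 + ((-4 + (25 - 1)) + x) = 2 + ((-4 + 24) + x) = 2 + (20 + x) = 22 + x)
(u(-3)*36)*34 = ((22 - 3)*36)*34 = (19*36)*34 = 684*34 = 23256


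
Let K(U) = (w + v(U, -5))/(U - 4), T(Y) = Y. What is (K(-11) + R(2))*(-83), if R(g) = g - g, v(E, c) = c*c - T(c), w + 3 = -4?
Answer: 1909/15 ≈ 127.27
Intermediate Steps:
w = -7 (w = -3 - 4 = -7)
v(E, c) = c**2 - c (v(E, c) = c*c - c = c**2 - c)
K(U) = 23/(-4 + U) (K(U) = (-7 - 5*(-1 - 5))/(U - 4) = (-7 - 5*(-6))/(-4 + U) = (-7 + 30)/(-4 + U) = 23/(-4 + U))
R(g) = 0
(K(-11) + R(2))*(-83) = (23/(-4 - 11) + 0)*(-83) = (23/(-15) + 0)*(-83) = (23*(-1/15) + 0)*(-83) = (-23/15 + 0)*(-83) = -23/15*(-83) = 1909/15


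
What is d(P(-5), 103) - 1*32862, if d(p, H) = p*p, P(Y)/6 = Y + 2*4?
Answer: -32538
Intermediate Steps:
P(Y) = 48 + 6*Y (P(Y) = 6*(Y + 2*4) = 6*(Y + 8) = 6*(8 + Y) = 48 + 6*Y)
d(p, H) = p**2
d(P(-5), 103) - 1*32862 = (48 + 6*(-5))**2 - 1*32862 = (48 - 30)**2 - 32862 = 18**2 - 32862 = 324 - 32862 = -32538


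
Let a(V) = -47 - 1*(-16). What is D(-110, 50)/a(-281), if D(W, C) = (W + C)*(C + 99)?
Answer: 8940/31 ≈ 288.39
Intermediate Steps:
D(W, C) = (99 + C)*(C + W) (D(W, C) = (C + W)*(99 + C) = (99 + C)*(C + W))
a(V) = -31 (a(V) = -47 + 16 = -31)
D(-110, 50)/a(-281) = (50² + 99*50 + 99*(-110) + 50*(-110))/(-31) = (2500 + 4950 - 10890 - 5500)*(-1/31) = -8940*(-1/31) = 8940/31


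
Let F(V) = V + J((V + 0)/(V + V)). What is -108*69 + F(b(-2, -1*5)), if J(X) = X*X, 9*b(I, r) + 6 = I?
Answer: -268295/36 ≈ -7452.6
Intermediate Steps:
b(I, r) = -⅔ + I/9
J(X) = X²
F(V) = ¼ + V (F(V) = V + ((V + 0)/(V + V))² = V + (V/((2*V)))² = V + (V*(1/(2*V)))² = V + (½)² = V + ¼ = ¼ + V)
-108*69 + F(b(-2, -1*5)) = -108*69 + (¼ + (-⅔ + (⅑)*(-2))) = -7452 + (¼ + (-⅔ - 2/9)) = -7452 + (¼ - 8/9) = -7452 - 23/36 = -268295/36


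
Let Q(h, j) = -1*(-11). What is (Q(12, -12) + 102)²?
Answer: 12769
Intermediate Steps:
Q(h, j) = 11
(Q(12, -12) + 102)² = (11 + 102)² = 113² = 12769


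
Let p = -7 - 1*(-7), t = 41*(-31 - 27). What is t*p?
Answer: 0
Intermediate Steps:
t = -2378 (t = 41*(-58) = -2378)
p = 0 (p = -7 + 7 = 0)
t*p = -2378*0 = 0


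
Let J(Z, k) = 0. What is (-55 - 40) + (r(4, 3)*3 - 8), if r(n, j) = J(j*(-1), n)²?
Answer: -103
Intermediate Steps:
r(n, j) = 0 (r(n, j) = 0² = 0)
(-55 - 40) + (r(4, 3)*3 - 8) = (-55 - 40) + (0*3 - 8) = -95 + (0 - 8) = -95 - 8 = -103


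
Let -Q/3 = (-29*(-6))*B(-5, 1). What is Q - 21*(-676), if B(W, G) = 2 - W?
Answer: 10542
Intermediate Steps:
Q = -3654 (Q = -3*(-29*(-6))*(2 - 1*(-5)) = -522*(2 + 5) = -522*7 = -3*1218 = -3654)
Q - 21*(-676) = -3654 - 21*(-676) = -3654 + 14196 = 10542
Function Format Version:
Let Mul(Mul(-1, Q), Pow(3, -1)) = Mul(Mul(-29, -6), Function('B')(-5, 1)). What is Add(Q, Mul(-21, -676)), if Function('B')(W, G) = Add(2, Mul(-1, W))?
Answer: 10542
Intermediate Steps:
Q = -3654 (Q = Mul(-3, Mul(Mul(-29, -6), Add(2, Mul(-1, -5)))) = Mul(-3, Mul(174, Add(2, 5))) = Mul(-3, Mul(174, 7)) = Mul(-3, 1218) = -3654)
Add(Q, Mul(-21, -676)) = Add(-3654, Mul(-21, -676)) = Add(-3654, 14196) = 10542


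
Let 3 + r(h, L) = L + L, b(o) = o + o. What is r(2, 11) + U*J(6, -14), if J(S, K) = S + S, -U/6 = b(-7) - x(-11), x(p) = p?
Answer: 235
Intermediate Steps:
b(o) = 2*o
r(h, L) = -3 + 2*L (r(h, L) = -3 + (L + L) = -3 + 2*L)
U = 18 (U = -6*(2*(-7) - 1*(-11)) = -6*(-14 + 11) = -6*(-3) = 18)
J(S, K) = 2*S
r(2, 11) + U*J(6, -14) = (-3 + 2*11) + 18*(2*6) = (-3 + 22) + 18*12 = 19 + 216 = 235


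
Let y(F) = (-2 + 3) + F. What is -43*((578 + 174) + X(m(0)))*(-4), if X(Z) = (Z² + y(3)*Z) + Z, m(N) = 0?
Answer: 129344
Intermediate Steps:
y(F) = 1 + F
X(Z) = Z² + 5*Z (X(Z) = (Z² + (1 + 3)*Z) + Z = (Z² + 4*Z) + Z = Z² + 5*Z)
-43*((578 + 174) + X(m(0)))*(-4) = -43*((578 + 174) + 0*(5 + 0))*(-4) = -43*(752 + 0*5)*(-4) = -43*(752 + 0)*(-4) = -32336*(-4) = -43*(-3008) = 129344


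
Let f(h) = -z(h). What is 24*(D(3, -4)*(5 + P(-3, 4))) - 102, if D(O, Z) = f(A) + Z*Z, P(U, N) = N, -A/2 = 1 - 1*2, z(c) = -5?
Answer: 4434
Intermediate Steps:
A = 2 (A = -2*(1 - 1*2) = -2*(1 - 2) = -2*(-1) = 2)
f(h) = 5 (f(h) = -1*(-5) = 5)
D(O, Z) = 5 + Z² (D(O, Z) = 5 + Z*Z = 5 + Z²)
24*(D(3, -4)*(5 + P(-3, 4))) - 102 = 24*((5 + (-4)²)*(5 + 4)) - 102 = 24*((5 + 16)*9) - 102 = 24*(21*9) - 102 = 24*189 - 102 = 4536 - 102 = 4434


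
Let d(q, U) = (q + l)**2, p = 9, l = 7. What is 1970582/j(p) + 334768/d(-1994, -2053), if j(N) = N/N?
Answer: 7780191099126/3948169 ≈ 1.9706e+6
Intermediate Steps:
j(N) = 1
d(q, U) = (7 + q)**2 (d(q, U) = (q + 7)**2 = (7 + q)**2)
1970582/j(p) + 334768/d(-1994, -2053) = 1970582/1 + 334768/((7 - 1994)**2) = 1970582*1 + 334768/((-1987)**2) = 1970582 + 334768/3948169 = 7780191099126/3948169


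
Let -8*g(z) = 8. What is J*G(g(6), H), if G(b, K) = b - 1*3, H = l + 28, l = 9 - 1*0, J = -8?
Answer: 32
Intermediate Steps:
l = 9 (l = 9 + 0 = 9)
g(z) = -1 (g(z) = -1/8*8 = -1)
H = 37 (H = 9 + 28 = 37)
G(b, K) = -3 + b (G(b, K) = b - 3 = -3 + b)
J*G(g(6), H) = -8*(-3 - 1) = -8*(-4) = 32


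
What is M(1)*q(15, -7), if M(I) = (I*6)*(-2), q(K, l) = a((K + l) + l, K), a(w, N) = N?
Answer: -180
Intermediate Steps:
q(K, l) = K
M(I) = -12*I (M(I) = (6*I)*(-2) = -12*I)
M(1)*q(15, -7) = -12*1*15 = -12*15 = -180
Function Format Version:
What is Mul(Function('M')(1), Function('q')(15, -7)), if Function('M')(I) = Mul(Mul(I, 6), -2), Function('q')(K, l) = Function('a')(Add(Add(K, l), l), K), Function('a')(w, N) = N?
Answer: -180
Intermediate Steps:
Function('q')(K, l) = K
Function('M')(I) = Mul(-12, I) (Function('M')(I) = Mul(Mul(6, I), -2) = Mul(-12, I))
Mul(Function('M')(1), Function('q')(15, -7)) = Mul(Mul(-12, 1), 15) = Mul(-12, 15) = -180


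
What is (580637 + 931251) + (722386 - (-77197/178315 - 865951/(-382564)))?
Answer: 8021848441667757/3590363140 ≈ 2.2343e+6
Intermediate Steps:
(580637 + 931251) + (722386 - (-77197/178315 - 865951/(-382564))) = 1511888 + (722386 - (-77197*1/178315 - 865951*(-1/382564))) = 1511888 + (722386 - (-4063/9385 + 865951/382564)) = 1511888 + (722386 - 1*6572592603/3590363140) = 1511888 + (722386 - 6572592603/3590363140) = 1511888 + 2593621494659437/3590363140 = 8021848441667757/3590363140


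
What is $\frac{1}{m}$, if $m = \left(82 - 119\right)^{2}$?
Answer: $\frac{1}{1369} \approx 0.00073046$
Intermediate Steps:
$m = 1369$ ($m = \left(-37\right)^{2} = 1369$)
$\frac{1}{m} = \frac{1}{1369}$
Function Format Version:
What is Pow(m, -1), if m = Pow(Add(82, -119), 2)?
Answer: Rational(1, 1369) ≈ 0.00073046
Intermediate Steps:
m = 1369 (m = Pow(-37, 2) = 1369)
Pow(m, -1) = Pow(1369, -1) = Rational(1, 1369)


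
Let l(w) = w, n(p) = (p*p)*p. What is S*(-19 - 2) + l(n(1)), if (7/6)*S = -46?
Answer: 829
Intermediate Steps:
n(p) = p³ (n(p) = p²*p = p³)
S = -276/7 (S = (6/7)*(-46) = -276/7 ≈ -39.429)
S*(-19 - 2) + l(n(1)) = -276*(-19 - 2)/7 + 1³ = -276/7*(-21) + 1 = 828 + 1 = 829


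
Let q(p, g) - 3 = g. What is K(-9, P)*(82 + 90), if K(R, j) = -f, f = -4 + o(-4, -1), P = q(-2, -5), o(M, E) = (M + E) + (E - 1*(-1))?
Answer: 1548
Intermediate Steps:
o(M, E) = 1 + M + 2*E (o(M, E) = (E + M) + (E + 1) = (E + M) + (1 + E) = 1 + M + 2*E)
q(p, g) = 3 + g
P = -2 (P = 3 - 5 = -2)
f = -9 (f = -4 + (1 - 4 + 2*(-1)) = -4 + (1 - 4 - 2) = -4 - 5 = -9)
K(R, j) = 9 (K(R, j) = -1*(-9) = 9)
K(-9, P)*(82 + 90) = 9*(82 + 90) = 9*172 = 1548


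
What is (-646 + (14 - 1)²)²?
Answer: 227529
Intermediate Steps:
(-646 + (14 - 1)²)² = (-646 + 13²)² = (-646 + 169)² = (-477)² = 227529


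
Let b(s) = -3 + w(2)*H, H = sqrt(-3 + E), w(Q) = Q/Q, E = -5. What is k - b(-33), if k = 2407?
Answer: 2410 - 2*I*sqrt(2) ≈ 2410.0 - 2.8284*I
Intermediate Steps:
w(Q) = 1
H = 2*I*sqrt(2) (H = sqrt(-3 - 5) = sqrt(-8) = 2*I*sqrt(2) ≈ 2.8284*I)
b(s) = -3 + 2*I*sqrt(2) (b(s) = -3 + 1*(2*I*sqrt(2)) = -3 + 2*I*sqrt(2))
k - b(-33) = 2407 - (-3 + 2*I*sqrt(2)) = 2407 + (3 - 2*I*sqrt(2)) = 2410 - 2*I*sqrt(2)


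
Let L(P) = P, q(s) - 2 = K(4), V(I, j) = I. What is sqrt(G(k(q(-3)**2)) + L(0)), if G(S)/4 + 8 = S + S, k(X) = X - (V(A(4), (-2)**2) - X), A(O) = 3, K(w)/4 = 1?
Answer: 2*sqrt(130) ≈ 22.803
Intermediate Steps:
K(w) = 4 (K(w) = 4*1 = 4)
q(s) = 6 (q(s) = 2 + 4 = 6)
k(X) = -3 + 2*X (k(X) = X - (3 - X) = X + (-3 + X) = -3 + 2*X)
G(S) = -32 + 8*S (G(S) = -32 + 4*(S + S) = -32 + 4*(2*S) = -32 + 8*S)
sqrt(G(k(q(-3)**2)) + L(0)) = sqrt((-32 + 8*(-3 + 2*6**2)) + 0) = sqrt((-32 + 8*(-3 + 2*36)) + 0) = sqrt((-32 + 8*(-3 + 72)) + 0) = sqrt((-32 + 8*69) + 0) = sqrt((-32 + 552) + 0) = sqrt(520 + 0) = sqrt(520) = 2*sqrt(130)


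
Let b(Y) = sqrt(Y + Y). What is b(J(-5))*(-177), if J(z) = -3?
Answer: -177*I*sqrt(6) ≈ -433.56*I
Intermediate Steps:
b(Y) = sqrt(2)*sqrt(Y) (b(Y) = sqrt(2*Y) = sqrt(2)*sqrt(Y))
b(J(-5))*(-177) = (sqrt(2)*sqrt(-3))*(-177) = (sqrt(2)*(I*sqrt(3)))*(-177) = (I*sqrt(6))*(-177) = -177*I*sqrt(6)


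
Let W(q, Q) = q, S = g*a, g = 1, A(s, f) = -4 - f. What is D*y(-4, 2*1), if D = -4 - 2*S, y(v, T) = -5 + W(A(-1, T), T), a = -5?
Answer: -66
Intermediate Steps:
S = -5 (S = 1*(-5) = -5)
y(v, T) = -9 - T (y(v, T) = -5 + (-4 - T) = -9 - T)
D = 6 (D = -4 - 2*(-5) = -4 + 10 = 6)
D*y(-4, 2*1) = 6*(-9 - 2) = 6*(-11) = -66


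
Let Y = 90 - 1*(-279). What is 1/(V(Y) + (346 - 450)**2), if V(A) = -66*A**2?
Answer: -1/8975810 ≈ -1.1141e-7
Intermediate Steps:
Y = 369 (Y = 90 + 279 = 369)
1/(V(Y) + (346 - 450)**2) = 1/(-66*369**2 + (346 - 450)**2) = 1/(-66*136161 + (-104)**2) = 1/(-8986626 + 10816) = 1/(-8975810) = -1/8975810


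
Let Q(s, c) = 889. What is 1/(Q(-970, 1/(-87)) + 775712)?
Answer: 1/776601 ≈ 1.2877e-6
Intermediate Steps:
1/(Q(-970, 1/(-87)) + 775712) = 1/(889 + 775712) = 1/776601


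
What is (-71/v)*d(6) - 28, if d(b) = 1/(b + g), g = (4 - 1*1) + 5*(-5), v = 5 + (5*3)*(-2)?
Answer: -11271/400 ≈ -28.177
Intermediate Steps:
v = -25 (v = 5 + 15*(-2) = 5 - 30 = -25)
g = -22 (g = (4 - 1) - 25 = 3 - 25 = -22)
d(b) = 1/(-22 + b) (d(b) = 1/(b - 22) = 1/(-22 + b))
(-71/v)*d(6) - 28 = (-71/(-25))/(-22 + 6) - 28 = -71*(-1/25)/(-16) - 28 = (71/25)*(-1/16) - 28 = -71/400 - 28 = -11271/400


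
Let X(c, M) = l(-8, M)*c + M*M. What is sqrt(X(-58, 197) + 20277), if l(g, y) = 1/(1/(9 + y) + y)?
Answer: sqrt(97312968835770)/40583 ≈ 243.08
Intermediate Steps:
l(g, y) = 1/(y + 1/(9 + y))
X(c, M) = M**2 + c*(9 + M)/(1 + M**2 + 9*M) (X(c, M) = ((9 + M)/(1 + M**2 + 9*M))*c + M*M = c*(9 + M)/(1 + M**2 + 9*M) + M**2 = M**2 + c*(9 + M)/(1 + M**2 + 9*M))
sqrt(X(-58, 197) + 20277) = sqrt((-58*(9 + 197) + 197**2*(1 + 197**2 + 9*197))/(1 + 197**2 + 9*197) + 20277) = sqrt((-58*206 + 38809*(1 + 38809 + 1773))/(1 + 38809 + 1773) + 20277) = sqrt((-11948 + 38809*40583)/40583 + 20277) = sqrt((-11948 + 1574985647)/40583 + 20277) = sqrt((1/40583)*1574973699 + 20277) = sqrt(1574973699/40583 + 20277) = sqrt(2397875190/40583) = sqrt(97312968835770)/40583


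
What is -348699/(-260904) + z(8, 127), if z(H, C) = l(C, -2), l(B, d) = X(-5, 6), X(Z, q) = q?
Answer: 638041/86968 ≈ 7.3365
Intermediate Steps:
l(B, d) = 6
z(H, C) = 6
-348699/(-260904) + z(8, 127) = -348699/(-260904) + 6 = -348699*(-1/260904) + 6 = 116233/86968 + 6 = 638041/86968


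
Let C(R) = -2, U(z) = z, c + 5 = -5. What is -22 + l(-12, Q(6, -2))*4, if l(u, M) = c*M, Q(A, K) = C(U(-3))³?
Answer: 298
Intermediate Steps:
c = -10 (c = -5 - 5 = -10)
Q(A, K) = -8 (Q(A, K) = (-2)³ = -8)
l(u, M) = -10*M
-22 + l(-12, Q(6, -2))*4 = -22 - 10*(-8)*4 = -22 + 80*4 = -22 + 320 = 298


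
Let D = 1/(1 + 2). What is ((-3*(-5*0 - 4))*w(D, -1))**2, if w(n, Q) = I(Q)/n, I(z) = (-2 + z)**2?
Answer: 104976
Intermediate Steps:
D = 1/3 ≈ 0.33333
w(n, Q) = (-2 + Q)**2/n
((-3*(-5*0 - 4))*w(D, -1))**2 = ((-3*(-5*0 - 4))*((-2 - 1)**2/(1/3)))**2 = ((-3*(0 - 4))*(3*(-3)**2))**2 = ((-3*(-4))*(3*9))**2 = (12*27)**2 = 324**2 = 104976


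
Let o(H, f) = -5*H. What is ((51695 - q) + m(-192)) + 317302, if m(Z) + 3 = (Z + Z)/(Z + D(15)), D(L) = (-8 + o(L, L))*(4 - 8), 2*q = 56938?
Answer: 11918279/35 ≈ 3.4052e+5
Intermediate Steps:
q = 28469 (q = (1/2)*56938 = 28469)
D(L) = 32 + 20*L (D(L) = (-8 - 5*L)*(4 - 8) = (-8 - 5*L)*(-4) = 32 + 20*L)
m(Z) = -3 + 2*Z/(332 + Z) (m(Z) = -3 + (Z + Z)/(Z + (32 + 20*15)) = -3 + (2*Z)/(Z + (32 + 300)) = -3 + (2*Z)/(Z + 332) = -3 + (2*Z)/(332 + Z) = -3 + 2*Z/(332 + Z))
((51695 - q) + m(-192)) + 317302 = ((51695 - 1*28469) + (-996 - 1*(-192))/(332 - 192)) + 317302 = ((51695 - 28469) + (-996 + 192)/140) + 317302 = (23226 + (1/140)*(-804)) + 317302 = (23226 - 201/35) + 317302 = 812709/35 + 317302 = 11918279/35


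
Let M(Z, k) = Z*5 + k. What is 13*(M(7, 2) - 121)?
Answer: -1092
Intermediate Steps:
M(Z, k) = k + 5*Z (M(Z, k) = 5*Z + k = k + 5*Z)
13*(M(7, 2) - 121) = 13*((2 + 5*7) - 121) = 13*((2 + 35) - 121) = 13*(37 - 121) = 13*(-84) = -1092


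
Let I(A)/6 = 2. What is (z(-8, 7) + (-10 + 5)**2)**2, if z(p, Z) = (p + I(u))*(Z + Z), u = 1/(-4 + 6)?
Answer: 6561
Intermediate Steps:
u = 1/2 ≈ 0.50000
I(A) = 12 (I(A) = 6*2 = 12)
z(p, Z) = 2*Z*(12 + p) (z(p, Z) = (p + 12)*(Z + Z) = (12 + p)*(2*Z) = 2*Z*(12 + p))
(z(-8, 7) + (-10 + 5)**2)**2 = (2*7*(12 - 8) + (-10 + 5)**2)**2 = (2*7*4 + (-5)**2)**2 = (56 + 25)**2 = 81**2 = 6561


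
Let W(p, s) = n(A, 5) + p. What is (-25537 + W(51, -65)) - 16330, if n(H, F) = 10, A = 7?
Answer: -41806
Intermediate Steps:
W(p, s) = 10 + p
(-25537 + W(51, -65)) - 16330 = (-25537 + (10 + 51)) - 16330 = (-25537 + 61) - 16330 = -25476 - 16330 = -41806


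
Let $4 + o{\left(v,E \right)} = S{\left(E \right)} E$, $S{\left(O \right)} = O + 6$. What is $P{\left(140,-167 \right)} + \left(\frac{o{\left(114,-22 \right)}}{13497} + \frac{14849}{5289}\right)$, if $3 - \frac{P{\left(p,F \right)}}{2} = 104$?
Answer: $- \frac{4739213447}{23795211} \approx -199.17$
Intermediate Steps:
$S{\left(O \right)} = 6 + O$
$P{\left(p,F \right)} = -202$ ($P{\left(p,F \right)} = 6 - 208 = -202$)
$o{\left(v,E \right)} = -4 + E \left(6 + E\right)$ ($o{\left(v,E \right)} = -4 + \left(6 + E\right) E = -4 + E \left(6 + E\right)$)
$P{\left(140,-167 \right)} + \left(\frac{o{\left(114,-22 \right)}}{13497} + \frac{14849}{5289}\right) = -202 + \left(\frac{-4 - 22 \left(6 - 22\right)}{13497} + \frac{14849}{5289}\right) = -202 + \left(\left(-4 - -352\right) \frac{1}{13497} + 14849 \cdot \frac{1}{5289}\right) = -202 + \left(\left(-4 + 352\right) \frac{1}{13497} + \frac{14849}{5289}\right) = -202 + \left(348 \cdot \frac{1}{13497} + \frac{14849}{5289}\right) = -202 + \left(\frac{116}{4499} + \frac{14849}{5289}\right) = -202 + \frac{67419175}{23795211} = - \frac{4739213447}{23795211}$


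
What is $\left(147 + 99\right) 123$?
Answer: $30258$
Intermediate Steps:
$\left(147 + 99\right) 123 = 246 \cdot 123 = 30258$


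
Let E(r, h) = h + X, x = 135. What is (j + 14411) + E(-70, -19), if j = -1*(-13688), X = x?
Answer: 28215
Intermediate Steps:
X = 135
j = 13688
E(r, h) = 135 + h (E(r, h) = h + 135 = 135 + h)
(j + 14411) + E(-70, -19) = (13688 + 14411) + (135 - 19) = 28099 + 116 = 28215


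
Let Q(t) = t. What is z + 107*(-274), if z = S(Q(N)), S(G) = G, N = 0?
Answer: -29318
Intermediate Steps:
z = 0
z + 107*(-274) = 0 + 107*(-274) = 0 - 29318 = -29318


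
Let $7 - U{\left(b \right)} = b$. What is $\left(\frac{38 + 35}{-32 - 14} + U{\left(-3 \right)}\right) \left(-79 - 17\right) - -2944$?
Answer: $\frac{49136}{23} \approx 2136.3$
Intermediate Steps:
$U{\left(b \right)} = 7 - b$
$\left(\frac{38 + 35}{-32 - 14} + U{\left(-3 \right)}\right) \left(-79 - 17\right) - -2944 = \left(\frac{38 + 35}{-32 - 14} + \left(7 - -3\right)\right) \left(-79 - 17\right) - -2944 = \left(\frac{73}{-46} + \left(7 + 3\right)\right) \left(-96\right) + 2944 = \left(73 \left(- \frac{1}{46}\right) + 10\right) \left(-96\right) + 2944 = \left(- \frac{73}{46} + 10\right) \left(-96\right) + 2944 = \frac{387}{46} \left(-96\right) + 2944 = - \frac{18576}{23} + 2944 = \frac{49136}{23}$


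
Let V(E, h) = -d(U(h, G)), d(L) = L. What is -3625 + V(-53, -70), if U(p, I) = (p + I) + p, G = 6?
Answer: -3491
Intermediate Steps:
U(p, I) = I + 2*p (U(p, I) = (I + p) + p = I + 2*p)
V(E, h) = -6 - 2*h (V(E, h) = -(6 + 2*h) = -6 - 2*h)
-3625 + V(-53, -70) = -3625 + (-6 - 2*(-70)) = -3625 + (-6 + 140) = -3625 + 134 = -3491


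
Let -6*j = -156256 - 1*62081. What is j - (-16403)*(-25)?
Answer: -747371/2 ≈ -3.7369e+5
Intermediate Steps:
j = 72779/2 (j = -(-156256 - 1*62081)/6 = -(-156256 - 62081)/6 = -⅙*(-218337) = 72779/2 ≈ 36390.)
j - (-16403)*(-25) = 72779/2 - (-16403)*(-25) = 72779/2 - 1*410075 = 72779/2 - 410075 = -747371/2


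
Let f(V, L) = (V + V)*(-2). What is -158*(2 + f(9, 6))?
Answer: 5372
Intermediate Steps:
f(V, L) = -4*V (f(V, L) = (2*V)*(-2) = -4*V)
-158*(2 + f(9, 6)) = -158*(2 - 4*9) = -158*(2 - 36) = -158*(-34) = 5372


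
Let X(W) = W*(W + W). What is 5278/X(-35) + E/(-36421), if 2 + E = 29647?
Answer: 10086/7525 ≈ 1.3403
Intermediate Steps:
X(W) = 2*W² (X(W) = W*(2*W) = 2*W²)
E = 29645 (E = -2 + 29647 = 29645)
5278/X(-35) + E/(-36421) = 5278/((2*(-35)²)) + 29645/(-36421) = 5278/((2*1225)) + 29645*(-1/36421) = 5278/2450 - 35/43 = 5278*(1/2450) - 35/43 = 377/175 - 35/43 = 10086/7525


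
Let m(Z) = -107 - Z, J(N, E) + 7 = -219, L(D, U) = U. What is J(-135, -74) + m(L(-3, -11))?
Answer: -322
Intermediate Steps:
J(N, E) = -226 (J(N, E) = -7 - 219 = -226)
J(-135, -74) + m(L(-3, -11)) = -226 + (-107 - 1*(-11)) = -226 + (-107 + 11) = -226 - 96 = -322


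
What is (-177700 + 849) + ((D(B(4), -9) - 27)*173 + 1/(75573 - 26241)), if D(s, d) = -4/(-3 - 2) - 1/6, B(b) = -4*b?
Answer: -14915730267/82220 ≈ -1.8141e+5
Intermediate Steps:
D(s, d) = 19/30 (D(s, d) = -4/(-5) - 1*⅙ = -4*(-⅕) - ⅙ = ⅘ - ⅙ = 19/30)
(-177700 + 849) + ((D(B(4), -9) - 27)*173 + 1/(75573 - 26241)) = (-177700 + 849) + ((19/30 - 27)*173 + 1/(75573 - 26241)) = -176851 + (-791/30*173 + 1/49332) = -176851 + (-136843/30 + 1/49332) = -176851 - 375041047/82220 = -14915730267/82220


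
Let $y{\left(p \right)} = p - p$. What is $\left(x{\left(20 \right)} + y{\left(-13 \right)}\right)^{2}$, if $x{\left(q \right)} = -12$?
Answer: $144$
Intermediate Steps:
$y{\left(p \right)} = 0$
$\left(x{\left(20 \right)} + y{\left(-13 \right)}\right)^{2} = \left(-12 + 0\right)^{2} = \left(-12\right)^{2} = 144$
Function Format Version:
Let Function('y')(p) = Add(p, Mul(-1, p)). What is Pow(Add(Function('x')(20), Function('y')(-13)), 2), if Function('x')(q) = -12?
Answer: 144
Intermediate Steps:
Function('y')(p) = 0
Pow(Add(Function('x')(20), Function('y')(-13)), 2) = Pow(Add(-12, 0), 2) = Pow(-12, 2) = 144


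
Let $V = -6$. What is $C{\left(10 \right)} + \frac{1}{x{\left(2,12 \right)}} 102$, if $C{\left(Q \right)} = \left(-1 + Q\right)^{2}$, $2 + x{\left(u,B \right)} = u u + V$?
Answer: $\frac{111}{2} \approx 55.5$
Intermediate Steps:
$x{\left(u,B \right)} = -8 + u^{2}$ ($x{\left(u,B \right)} = -2 + \left(u u - 6\right) = -2 + \left(u^{2} - 6\right) = -2 + \left(-6 + u^{2}\right) = -8 + u^{2}$)
$C{\left(10 \right)} + \frac{1}{x{\left(2,12 \right)}} 102 = \left(-1 + 10\right)^{2} + \frac{1}{-8 + 2^{2}} \cdot 102 = 9^{2} + \frac{1}{-8 + 4} \cdot 102 = 81 + \frac{1}{-4} \cdot 102 = 81 - \frac{51}{2} = \frac{111}{2}$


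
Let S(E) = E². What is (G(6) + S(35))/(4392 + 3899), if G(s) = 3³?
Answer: 1252/8291 ≈ 0.15101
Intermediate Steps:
G(s) = 27
(G(6) + S(35))/(4392 + 3899) = (27 + 35²)/(4392 + 3899) = (27 + 1225)/8291 = 1252*(1/8291) = 1252/8291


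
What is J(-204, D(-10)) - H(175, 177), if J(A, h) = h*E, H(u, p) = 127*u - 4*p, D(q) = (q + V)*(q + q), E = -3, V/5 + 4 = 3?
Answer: -22417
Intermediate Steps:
V = -5 (V = -20 + 5*3 = -20 + 15 = -5)
D(q) = 2*q*(-5 + q) (D(q) = (q - 5)*(q + q) = (-5 + q)*(2*q) = 2*q*(-5 + q))
H(u, p) = -4*p + 127*u
J(A, h) = -3*h (J(A, h) = h*(-3) = -3*h)
J(-204, D(-10)) - H(175, 177) = -6*(-10)*(-5 - 10) - (-4*177 + 127*175) = -6*(-10)*(-15) - (-708 + 22225) = -3*300 - 1*21517 = -900 - 21517 = -22417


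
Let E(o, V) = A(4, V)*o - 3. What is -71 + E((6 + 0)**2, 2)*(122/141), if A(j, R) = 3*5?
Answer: 18501/47 ≈ 393.64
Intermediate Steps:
A(j, R) = 15
E(o, V) = -3 + 15*o (E(o, V) = 15*o - 3 = -3 + 15*o)
-71 + E((6 + 0)**2, 2)*(122/141) = -71 + (-3 + 15*(6 + 0)**2)*(122/141) = -71 + (-3 + 15*6**2)*(122*(1/141)) = -71 + (-3 + 15*36)*(122/141) = -71 + (-3 + 540)*(122/141) = -71 + 537*(122/141) = -71 + 21838/47 = 18501/47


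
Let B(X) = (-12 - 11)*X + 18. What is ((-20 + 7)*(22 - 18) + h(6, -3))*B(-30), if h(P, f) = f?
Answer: -38940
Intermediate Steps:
B(X) = 18 - 23*X (B(X) = -23*X + 18 = 18 - 23*X)
((-20 + 7)*(22 - 18) + h(6, -3))*B(-30) = ((-20 + 7)*(22 - 18) - 3)*(18 - 23*(-30)) = (-13*4 - 3)*(18 + 690) = (-52 - 3)*708 = -55*708 = -38940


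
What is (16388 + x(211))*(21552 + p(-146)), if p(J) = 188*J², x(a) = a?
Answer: 66876707040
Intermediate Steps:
(16388 + x(211))*(21552 + p(-146)) = (16388 + 211)*(21552 + 188*(-146)²) = 16599*(21552 + 188*21316) = 16599*(21552 + 4007408) = 16599*4028960 = 66876707040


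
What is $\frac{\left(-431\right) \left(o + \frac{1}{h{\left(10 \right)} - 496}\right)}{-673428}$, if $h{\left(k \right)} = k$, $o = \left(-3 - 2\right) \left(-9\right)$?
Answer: $\frac{9425539}{327286008} \approx 0.028799$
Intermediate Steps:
$o = 45$ ($o = \left(-5\right) \left(-9\right) = 45$)
$\frac{\left(-431\right) \left(o + \frac{1}{h{\left(10 \right)} - 496}\right)}{-673428} = \frac{\left(-431\right) \left(45 + \frac{1}{10 - 496}\right)}{-673428} = - 431 \left(45 + \frac{1}{-486}\right) \left(- \frac{1}{673428}\right) = - 431 \left(45 - \frac{1}{486}\right) \left(- \frac{1}{673428}\right) = \left(-431\right) \frac{21869}{486} \left(- \frac{1}{673428}\right) = \left(- \frac{9425539}{486}\right) \left(- \frac{1}{673428}\right) = \frac{9425539}{327286008}$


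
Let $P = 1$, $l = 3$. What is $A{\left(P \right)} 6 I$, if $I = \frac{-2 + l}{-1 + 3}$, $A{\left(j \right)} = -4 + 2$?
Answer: $-6$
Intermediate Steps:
$A{\left(j \right)} = -2$
$I = \frac{1}{2}$ ($I = \frac{-2 + 3}{-1 + 3} = 1 \cdot \frac{1}{2} = \frac{1}{2} \approx 0.5$)
$A{\left(P \right)} 6 I = \left(-2\right) 6 \cdot \frac{1}{2} = \left(-12\right) \frac{1}{2} = -6$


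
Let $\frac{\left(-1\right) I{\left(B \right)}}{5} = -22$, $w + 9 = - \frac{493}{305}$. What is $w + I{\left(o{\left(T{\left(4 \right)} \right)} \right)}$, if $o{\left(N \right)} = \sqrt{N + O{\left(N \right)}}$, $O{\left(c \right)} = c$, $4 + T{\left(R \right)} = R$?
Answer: $\frac{30312}{305} \approx 99.384$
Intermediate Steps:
$T{\left(R \right)} = -4 + R$
$w = - \frac{3238}{305}$ ($w = -9 - \frac{493}{305} = - \frac{3238}{305} \approx -10.616$)
$o{\left(N \right)} = \sqrt{2} \sqrt{N}$ ($o{\left(N \right)} = \sqrt{N + N} = \sqrt{2 N} = \sqrt{2} \sqrt{N}$)
$I{\left(B \right)} = 110$ ($I{\left(B \right)} = \left(-5\right) \left(-22\right) = 110$)
$w + I{\left(o{\left(T{\left(4 \right)} \right)} \right)} = - \frac{3238}{305} + 110 = \frac{30312}{305}$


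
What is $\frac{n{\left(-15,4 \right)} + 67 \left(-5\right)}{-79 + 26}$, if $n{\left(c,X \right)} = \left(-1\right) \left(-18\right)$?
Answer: $\frac{317}{53} \approx 5.9811$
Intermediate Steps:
$n{\left(c,X \right)} = 18$
$\frac{n{\left(-15,4 \right)} + 67 \left(-5\right)}{-79 + 26} = \frac{18 + 67 \left(-5\right)}{-79 + 26} = \frac{18 - 335}{-53} = \left(-317\right) \left(- \frac{1}{53}\right) = \frac{317}{53}$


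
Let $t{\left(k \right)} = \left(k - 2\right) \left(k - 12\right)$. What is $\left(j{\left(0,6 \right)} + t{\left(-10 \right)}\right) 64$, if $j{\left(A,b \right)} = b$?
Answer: $17280$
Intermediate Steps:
$t{\left(k \right)} = \left(-12 + k\right) \left(-2 + k\right)$ ($t{\left(k \right)} = \left(-2 + k\right) \left(-12 + k\right) = \left(-12 + k\right) \left(-2 + k\right)$)
$\left(j{\left(0,6 \right)} + t{\left(-10 \right)}\right) 64 = \left(6 + \left(24 + \left(-10\right)^{2} - -140\right)\right) 64 = \left(6 + \left(24 + 100 + 140\right)\right) 64 = \left(6 + 264\right) 64 = 270 \cdot 64 = 17280$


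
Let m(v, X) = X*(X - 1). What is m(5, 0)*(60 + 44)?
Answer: 0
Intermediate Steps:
m(v, X) = X*(-1 + X)
m(5, 0)*(60 + 44) = (0*(-1 + 0))*(60 + 44) = (0*(-1))*104 = 0*104 = 0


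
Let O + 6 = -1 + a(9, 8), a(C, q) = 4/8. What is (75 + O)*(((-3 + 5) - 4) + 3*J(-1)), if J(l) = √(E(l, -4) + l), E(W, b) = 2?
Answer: 137/2 ≈ 68.500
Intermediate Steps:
a(C, q) = ½ (a(C, q) = 4*(⅛) = ½)
O = -13/2 (O = -6 + (-1 + ½) = -6 - ½ = -13/2 ≈ -6.5000)
J(l) = √(2 + l)
(75 + O)*(((-3 + 5) - 4) + 3*J(-1)) = (75 - 13/2)*(((-3 + 5) - 4) + 3*√(2 - 1)) = 137*((2 - 4) + 3*√1)/2 = 137*(-2 + 3*1)/2 = 137*(-2 + 3)/2 = (137/2)*1 = 137/2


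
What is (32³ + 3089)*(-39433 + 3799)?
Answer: -1277728338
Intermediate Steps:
(32³ + 3089)*(-39433 + 3799) = (32768 + 3089)*(-35634) = 35857*(-35634) = -1277728338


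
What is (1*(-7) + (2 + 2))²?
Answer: 9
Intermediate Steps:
(1*(-7) + (2 + 2))² = (-7 + 4)² = (-3)² = 9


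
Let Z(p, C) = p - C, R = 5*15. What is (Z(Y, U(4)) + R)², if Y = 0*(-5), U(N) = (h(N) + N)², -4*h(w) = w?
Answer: 4356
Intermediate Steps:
R = 75
h(w) = -w/4
U(N) = 9*N²/16 (U(N) = (-N/4 + N)² = (3*N/4)² = 9*N²/16)
Y = 0
(Z(Y, U(4)) + R)² = ((0 - 9*4²/16) + 75)² = ((0 - 9*16/16) + 75)² = ((0 - 1*9) + 75)² = ((0 - 9) + 75)² = (-9 + 75)² = 66² = 4356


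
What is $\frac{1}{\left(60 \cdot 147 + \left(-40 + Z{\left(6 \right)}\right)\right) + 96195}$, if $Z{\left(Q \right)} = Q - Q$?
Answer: $\frac{1}{104975} \approx 9.5261 \cdot 10^{-6}$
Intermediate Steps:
$Z{\left(Q \right)} = 0$
$\frac{1}{\left(60 \cdot 147 + \left(-40 + Z{\left(6 \right)}\right)\right) + 96195} = \frac{1}{\left(60 \cdot 147 + \left(-40 + 0\right)\right) + 96195} = \frac{1}{\left(8820 - 40\right) + 96195} = \frac{1}{8780 + 96195} = \frac{1}{104975}$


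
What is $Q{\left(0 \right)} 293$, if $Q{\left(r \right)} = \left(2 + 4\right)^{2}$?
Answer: $10548$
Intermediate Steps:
$Q{\left(r \right)} = 36$ ($Q{\left(r \right)} = 6^{2} = 36$)
$Q{\left(0 \right)} 293 = 36 \cdot 293 = 10548$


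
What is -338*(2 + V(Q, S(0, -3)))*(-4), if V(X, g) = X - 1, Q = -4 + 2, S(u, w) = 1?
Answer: -1352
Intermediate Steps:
Q = -2
V(X, g) = -1 + X
-338*(2 + V(Q, S(0, -3)))*(-4) = -338*(2 + (-1 - 2))*(-4) = -338*(2 - 3)*(-4) = -(-338)*(-4) = -338*4 = -1352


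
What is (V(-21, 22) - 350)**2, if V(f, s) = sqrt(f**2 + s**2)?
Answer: 123425 - 3500*sqrt(37) ≈ 1.0214e+5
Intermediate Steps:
(V(-21, 22) - 350)**2 = (sqrt((-21)**2 + 22**2) - 350)**2 = (sqrt(441 + 484) - 350)**2 = (sqrt(925) - 350)**2 = (5*sqrt(37) - 350)**2 = (-350 + 5*sqrt(37))**2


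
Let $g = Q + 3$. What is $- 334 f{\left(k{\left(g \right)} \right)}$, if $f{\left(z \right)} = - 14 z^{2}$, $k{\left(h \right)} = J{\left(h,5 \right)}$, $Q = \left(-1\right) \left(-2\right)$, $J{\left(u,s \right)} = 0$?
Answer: $0$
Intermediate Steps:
$Q = 2$
$g = 5$ ($g = 2 + 3 = 5$)
$k{\left(h \right)} = 0$
$- 334 f{\left(k{\left(g \right)} \right)} = - 334 \left(- 14 \cdot 0^{2}\right) = - 334 \left(\left(-14\right) 0\right) = \left(-334\right) 0 = 0$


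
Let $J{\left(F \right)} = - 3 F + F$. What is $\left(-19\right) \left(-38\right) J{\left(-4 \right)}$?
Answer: $5776$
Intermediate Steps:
$J{\left(F \right)} = - 2 F$
$\left(-19\right) \left(-38\right) J{\left(-4 \right)} = \left(-19\right) \left(-38\right) \left(\left(-2\right) \left(-4\right)\right) = 722 \cdot 8 = 5776$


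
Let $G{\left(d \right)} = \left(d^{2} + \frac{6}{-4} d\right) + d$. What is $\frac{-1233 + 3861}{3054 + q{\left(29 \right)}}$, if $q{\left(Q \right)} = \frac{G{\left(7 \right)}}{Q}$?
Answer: $\frac{152424}{177223} \approx 0.86007$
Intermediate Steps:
$G{\left(d \right)} = d^{2} - \frac{d}{2}$ ($G{\left(d \right)} = \left(d^{2} + 6 \left(- \frac{1}{4}\right) d\right) + d = \left(d^{2} - \frac{3 d}{2}\right) + d = d^{2} - \frac{d}{2}$)
$q{\left(Q \right)} = \frac{91}{2 Q}$ ($q{\left(Q \right)} = \frac{7 \left(- \frac{1}{2} + 7\right)}{Q} = \frac{7 \cdot \frac{13}{2}}{Q} = \frac{91}{2 Q}$)
$\frac{-1233 + 3861}{3054 + q{\left(29 \right)}} = \frac{-1233 + 3861}{3054 + \frac{91}{2 \cdot 29}} = \frac{2628}{3054 + \frac{91}{2} \cdot \frac{1}{29}} = \frac{2628}{3054 + \frac{91}{58}} = \frac{2628}{\frac{177223}{58}} = 2628 \cdot \frac{58}{177223} = \frac{152424}{177223}$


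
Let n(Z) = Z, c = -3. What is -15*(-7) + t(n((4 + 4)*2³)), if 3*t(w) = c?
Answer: 104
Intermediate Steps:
t(w) = -1 (t(w) = (⅓)*(-3) = -1)
-15*(-7) + t(n((4 + 4)*2³)) = -15*(-7) - 1 = 105 - 1 = 104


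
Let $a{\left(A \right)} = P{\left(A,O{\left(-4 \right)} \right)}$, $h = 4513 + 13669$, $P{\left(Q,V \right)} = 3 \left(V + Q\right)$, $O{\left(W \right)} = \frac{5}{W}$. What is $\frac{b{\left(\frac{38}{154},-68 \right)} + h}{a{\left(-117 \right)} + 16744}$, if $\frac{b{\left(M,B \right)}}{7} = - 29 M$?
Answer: $\frac{797804}{721127} \approx 1.1063$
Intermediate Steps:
$P{\left(Q,V \right)} = 3 Q + 3 V$ ($P{\left(Q,V \right)} = 3 \left(Q + V\right) = 3 Q + 3 V$)
$b{\left(M,B \right)} = - 203 M$ ($b{\left(M,B \right)} = 7 \left(- 29 M\right) = - 203 M$)
$h = 18182$
$a{\left(A \right)} = - \frac{15}{4} + 3 A$ ($a{\left(A \right)} = 3 A + 3 \frac{5}{-4} = 3 A + 3 \cdot 5 \left(- \frac{1}{4}\right) = 3 A + 3 \left(- \frac{5}{4}\right) = 3 A - \frac{15}{4} = - \frac{15}{4} + 3 A$)
$\frac{b{\left(\frac{38}{154},-68 \right)} + h}{a{\left(-117 \right)} + 16744} = \frac{- 203 \cdot \frac{38}{154} + 18182}{\left(- \frac{15}{4} + 3 \left(-117\right)\right) + 16744} = \frac{- 203 \cdot 38 \cdot \frac{1}{154} + 18182}{\left(- \frac{15}{4} - 351\right) + 16744} = \frac{\left(-203\right) \frac{19}{77} + 18182}{- \frac{1419}{4} + 16744} = \frac{- \frac{551}{11} + 18182}{\frac{65557}{4}} = \frac{199451}{11} \cdot \frac{4}{65557} = \frac{797804}{721127}$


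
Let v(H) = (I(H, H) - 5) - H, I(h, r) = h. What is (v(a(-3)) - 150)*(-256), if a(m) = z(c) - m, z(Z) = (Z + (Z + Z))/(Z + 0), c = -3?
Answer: 39680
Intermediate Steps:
z(Z) = 3 (z(Z) = (Z + 2*Z)/Z = (3*Z)/Z = 3)
a(m) = 3 - m
v(H) = -5 (v(H) = (H - 5) - H = (-5 + H) - H = -5)
(v(a(-3)) - 150)*(-256) = (-5 - 150)*(-256) = -155*(-256) = 39680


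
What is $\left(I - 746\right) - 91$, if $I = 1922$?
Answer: $1085$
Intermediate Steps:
$\left(I - 746\right) - 91 = \left(1922 - 746\right) - 91 = 1176 - 91 = 1085$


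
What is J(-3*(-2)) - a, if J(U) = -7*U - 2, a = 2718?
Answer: -2762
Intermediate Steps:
J(U) = -2 - 7*U
J(-3*(-2)) - a = (-2 - (-21)*(-2)) - 1*2718 = (-2 - 7*6) - 2718 = (-2 - 42) - 2718 = -44 - 2718 = -2762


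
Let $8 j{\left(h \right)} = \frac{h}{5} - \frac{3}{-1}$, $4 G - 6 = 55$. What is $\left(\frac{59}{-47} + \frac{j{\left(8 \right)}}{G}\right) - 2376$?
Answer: $- \frac{68154829}{28670} \approx -2377.2$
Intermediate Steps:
$G = \frac{61}{4}$ ($G = \frac{3}{2} + \frac{1}{4} \cdot 55 = \frac{3}{2} + \frac{55}{4} = \frac{61}{4} \approx 15.25$)
$j{\left(h \right)} = \frac{3}{8} + \frac{h}{40}$ ($j{\left(h \right)} = \frac{\frac{h}{5} - \frac{3}{-1}}{8} = \frac{h \frac{1}{5} - -3}{8} = \frac{\frac{h}{5} + 3}{8} = \frac{3 + \frac{h}{5}}{8} = \frac{3}{8} + \frac{h}{40}$)
$\left(\frac{59}{-47} + \frac{j{\left(8 \right)}}{G}\right) - 2376 = \left(\frac{59}{-47} + \frac{\frac{3}{8} + \frac{1}{40} \cdot 8}{\frac{61}{4}}\right) - 2376 = \left(59 \left(- \frac{1}{47}\right) + \left(\frac{3}{8} + \frac{1}{5}\right) \frac{4}{61}\right) - 2376 = \left(- \frac{59}{47} + \frac{23}{40} \cdot \frac{4}{61}\right) - 2376 = \left(- \frac{59}{47} + \frac{23}{610}\right) - 2376 = - \frac{34909}{28670} - 2376 = - \frac{68154829}{28670}$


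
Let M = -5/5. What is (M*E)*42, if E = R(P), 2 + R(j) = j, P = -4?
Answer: 252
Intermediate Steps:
M = -1 (M = -5/5 = -5*⅕ = -1)
R(j) = -2 + j
E = -6 (E = -2 - 4 = -6)
(M*E)*42 = -1*(-6)*42 = 6*42 = 252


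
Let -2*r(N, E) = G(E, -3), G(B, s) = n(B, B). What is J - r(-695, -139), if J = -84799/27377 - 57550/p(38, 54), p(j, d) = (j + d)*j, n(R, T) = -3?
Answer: -1007784321/47854996 ≈ -21.059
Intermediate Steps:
G(B, s) = -3
r(N, E) = 3/2 (r(N, E) = -1/2*(-3) = 3/2)
p(j, d) = j*(d + j) (p(j, d) = (d + j)*j = j*(d + j))
J = -936001827/47854996 (J = -84799/27377 - 57550*1/(38*(54 + 38)) = -84799*1/27377 - 57550/(38*92) = -84799/27377 - 57550/3496 = -84799/27377 - 57550*1/3496 = -84799/27377 - 28775/1748 = -936001827/47854996 ≈ -19.559)
J - r(-695, -139) = -936001827/47854996 - 1*3/2 = -936001827/47854996 - 3/2 = -1007784321/47854996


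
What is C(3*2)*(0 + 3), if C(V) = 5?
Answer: 15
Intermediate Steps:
C(3*2)*(0 + 3) = 5*(0 + 3) = 5*3 = 15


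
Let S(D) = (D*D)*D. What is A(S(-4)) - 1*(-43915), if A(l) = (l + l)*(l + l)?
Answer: 60299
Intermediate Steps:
S(D) = D**3 (S(D) = D**2*D = D**3)
A(l) = 4*l**2 (A(l) = (2*l)*(2*l) = 4*l**2)
A(S(-4)) - 1*(-43915) = 4*((-4)**3)**2 - 1*(-43915) = 4*(-64)**2 + 43915 = 4*4096 + 43915 = 16384 + 43915 = 60299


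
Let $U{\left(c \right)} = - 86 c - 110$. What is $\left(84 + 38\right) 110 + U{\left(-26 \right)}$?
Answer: $15546$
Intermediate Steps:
$U{\left(c \right)} = -110 - 86 c$
$\left(84 + 38\right) 110 + U{\left(-26 \right)} = \left(84 + 38\right) 110 - -2126 = 122 \cdot 110 + \left(-110 + 2236\right) = 13420 + 2126 = 15546$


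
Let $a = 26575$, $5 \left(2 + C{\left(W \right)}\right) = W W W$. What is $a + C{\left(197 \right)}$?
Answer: $\frac{7778238}{5} \approx 1.5556 \cdot 10^{6}$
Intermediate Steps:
$C{\left(W \right)} = -2 + \frac{W^{3}}{5}$ ($C{\left(W \right)} = -2 + \frac{W W W}{5} = -2 + \frac{W^{2} W}{5} = -2 + \frac{W^{3}}{5}$)
$a + C{\left(197 \right)} = 26575 - \left(2 - \frac{197^{3}}{5}\right) = 26575 + \left(-2 + \frac{1}{5} \cdot 7645373\right) = 26575 + \left(-2 + \frac{7645373}{5}\right) = 26575 + \frac{7645363}{5} = \frac{7778238}{5}$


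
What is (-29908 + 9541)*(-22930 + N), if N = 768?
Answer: 451373454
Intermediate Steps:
(-29908 + 9541)*(-22930 + N) = (-29908 + 9541)*(-22930 + 768) = -20367*(-22162) = 451373454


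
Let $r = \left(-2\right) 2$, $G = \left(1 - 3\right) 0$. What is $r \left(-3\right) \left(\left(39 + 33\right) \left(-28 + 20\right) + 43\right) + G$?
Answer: $-6396$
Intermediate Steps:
$G = 0$ ($G = \left(-2\right) 0 = 0$)
$r = -4$
$r \left(-3\right) \left(\left(39 + 33\right) \left(-28 + 20\right) + 43\right) + G = \left(-4\right) \left(-3\right) \left(\left(39 + 33\right) \left(-28 + 20\right) + 43\right) + 0 = 12 \left(72 \left(-8\right) + 43\right) + 0 = 12 \left(-576 + 43\right) + 0 = 12 \left(-533\right) + 0 = -6396 + 0 = -6396$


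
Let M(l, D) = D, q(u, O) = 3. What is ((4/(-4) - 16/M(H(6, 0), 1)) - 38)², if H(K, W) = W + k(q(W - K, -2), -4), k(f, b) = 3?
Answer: 3025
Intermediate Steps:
H(K, W) = 3 + W (H(K, W) = W + 3 = 3 + W)
((4/(-4) - 16/M(H(6, 0), 1)) - 38)² = ((4/(-4) - 16/1) - 38)² = ((4*(-¼) - 16*1) - 38)² = ((-1 - 16) - 38)² = (-17 - 38)² = (-55)² = 3025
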